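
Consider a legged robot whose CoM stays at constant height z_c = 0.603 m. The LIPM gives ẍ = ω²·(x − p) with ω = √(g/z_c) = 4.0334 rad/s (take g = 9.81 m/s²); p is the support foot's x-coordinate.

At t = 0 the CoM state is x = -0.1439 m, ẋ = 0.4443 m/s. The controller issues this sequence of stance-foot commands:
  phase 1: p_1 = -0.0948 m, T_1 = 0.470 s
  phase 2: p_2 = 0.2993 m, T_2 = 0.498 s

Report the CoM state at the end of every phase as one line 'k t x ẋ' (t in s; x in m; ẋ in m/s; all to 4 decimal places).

phase 1: p=-0.0948, T=0.470, ωT=1.895698, cosh=3.403703, sinh=3.253490; start (x,ẋ)=(-0.143900, 0.444300) → end (x,ẋ)=(0.096467, 0.867944)
phase 2: p=0.2993, T=0.498, ωT=2.008633, cosh=3.793648, sinh=3.659476; start (x,ẋ)=(0.096467, 0.867944) → end (x,ẋ)=(0.317303, 0.298834)

1 0.4700 0.0965 0.8679
2 0.9680 0.3173 0.2988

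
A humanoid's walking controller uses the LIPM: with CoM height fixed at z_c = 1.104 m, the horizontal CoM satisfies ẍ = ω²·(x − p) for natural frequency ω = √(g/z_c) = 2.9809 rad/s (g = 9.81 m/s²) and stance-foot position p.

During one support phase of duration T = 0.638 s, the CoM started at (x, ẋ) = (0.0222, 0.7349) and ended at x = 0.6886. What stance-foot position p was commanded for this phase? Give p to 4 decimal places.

ωT = 2.9809·0.638 = 1.901814; cosh(ωT) = 3.423666, sinh(ωT) = 3.274369
x(T) = p + (x₀−p)·cosh(ωT) + (ẋ₀/ω)·sinh(ωT) ⇒ p·(1 − cosh) = x(T) − x₀·cosh − (ẋ₀/ω)·sinh
numerator   = 0.6886 − (0.0222)·3.423666 − (0.7349/2.9809)·3.274369 = -0.194656
denominator = 1 − 3.423666 = -2.423666
p = -0.194656 / -2.423666 = 0.0803

p = 0.0803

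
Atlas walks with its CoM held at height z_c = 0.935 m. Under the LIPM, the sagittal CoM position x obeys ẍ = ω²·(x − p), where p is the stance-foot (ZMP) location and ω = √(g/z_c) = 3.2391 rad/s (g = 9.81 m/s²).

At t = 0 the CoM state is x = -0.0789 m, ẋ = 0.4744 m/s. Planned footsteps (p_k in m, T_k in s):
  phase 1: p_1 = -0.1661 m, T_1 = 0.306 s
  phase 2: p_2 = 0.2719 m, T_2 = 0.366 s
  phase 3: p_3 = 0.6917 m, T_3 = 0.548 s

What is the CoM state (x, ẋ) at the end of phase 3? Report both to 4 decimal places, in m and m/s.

x = 1.2551, ẋ = 2.1327

phase 1: p=-0.1661, T=0.306, ωT=0.991165, cosh=1.532757, sinh=1.161613; start (x,ẋ)=(-0.078900, 0.474400) → end (x,ẋ)=(0.137687, 1.055237)
phase 2: p=0.2719, T=0.366, ωT=1.185511, cosh=1.788974, sinh=1.483384; start (x,ẋ)=(0.137687, 1.055237) → end (x,ẋ)=(0.515054, 1.242920)
phase 3: p=0.6917, T=0.548, ωT=1.775027, cosh=3.034959, sinh=2.865480; start (x,ẋ)=(0.515054, 1.242920) → end (x,ẋ)=(1.255141, 2.132661)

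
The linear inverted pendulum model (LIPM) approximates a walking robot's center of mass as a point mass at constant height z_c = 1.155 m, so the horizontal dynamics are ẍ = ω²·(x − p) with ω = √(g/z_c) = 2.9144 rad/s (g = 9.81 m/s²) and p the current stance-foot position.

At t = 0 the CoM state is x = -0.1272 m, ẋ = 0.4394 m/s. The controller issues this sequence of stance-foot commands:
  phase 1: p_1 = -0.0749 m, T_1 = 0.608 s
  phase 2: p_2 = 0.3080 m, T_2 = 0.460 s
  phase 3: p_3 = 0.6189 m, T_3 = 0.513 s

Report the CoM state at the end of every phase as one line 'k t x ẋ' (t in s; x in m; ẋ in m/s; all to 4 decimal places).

phase 1: p=-0.0749, T=0.608, ωT=1.771955, cosh=3.026172, sinh=2.856172; start (x,ẋ)=(-0.127200, 0.439400) → end (x,ẋ)=(0.197452, 0.894353)
phase 2: p=0.3080, T=0.460, ωT=1.340624, cosh=2.041555, sinh=1.779873; start (x,ẋ)=(0.197452, 0.894353) → end (x,ẋ)=(0.628507, 1.252431)
phase 3: p=0.6189, T=0.513, ωT=1.495087, cosh=2.341977, sinh=2.117748; start (x,ẋ)=(0.628507, 1.252431) → end (x,ẋ)=(1.551478, 2.992459)

1 0.6080 0.1975 0.8944
2 1.0680 0.6285 1.2524
3 1.5810 1.5515 2.9925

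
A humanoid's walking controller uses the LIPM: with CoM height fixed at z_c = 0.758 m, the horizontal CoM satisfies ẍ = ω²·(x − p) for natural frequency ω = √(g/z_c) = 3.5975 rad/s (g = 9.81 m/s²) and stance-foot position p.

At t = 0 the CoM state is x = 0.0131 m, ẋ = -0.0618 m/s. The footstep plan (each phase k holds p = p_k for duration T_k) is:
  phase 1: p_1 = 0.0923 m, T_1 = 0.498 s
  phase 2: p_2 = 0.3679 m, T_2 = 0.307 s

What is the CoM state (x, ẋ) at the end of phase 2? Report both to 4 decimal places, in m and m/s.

x = -0.9676, ẋ = -4.4635

phase 1: p=0.0923, T=0.498, ωT=1.791555, cosh=3.082737, sinh=2.916036; start (x,ẋ)=(0.013100, -0.061800) → end (x,ẋ)=(-0.201946, -1.021356)
phase 2: p=0.3679, T=0.307, ωT=1.104432, cosh=1.674455, sinh=1.343056; start (x,ẋ)=(-0.201946, -1.021356) → end (x,ẋ)=(-0.967585, -4.463509)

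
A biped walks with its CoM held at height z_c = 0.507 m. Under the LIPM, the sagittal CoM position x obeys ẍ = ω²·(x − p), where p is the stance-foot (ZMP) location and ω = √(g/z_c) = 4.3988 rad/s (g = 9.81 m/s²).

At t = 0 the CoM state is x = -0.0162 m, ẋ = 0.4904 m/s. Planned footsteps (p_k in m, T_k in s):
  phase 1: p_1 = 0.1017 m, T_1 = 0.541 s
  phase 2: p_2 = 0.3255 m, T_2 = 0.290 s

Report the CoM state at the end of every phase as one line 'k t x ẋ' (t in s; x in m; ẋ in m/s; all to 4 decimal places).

1 0.5410 0.0564 -0.1057
2 0.8310 -0.2335 -2.1580

phase 1: p=0.1017, T=0.541, ωT=2.379751, cosh=5.447392, sinh=5.354818; start (x,ẋ)=(-0.016200, 0.490400) → end (x,ẋ)=(0.056434, -0.105707)
phase 2: p=0.3255, T=0.290, ωT=1.275652, cosh=1.930142, sinh=1.650893; start (x,ẋ)=(0.056434, -0.105707) → end (x,ẋ)=(-0.233508, -2.157972)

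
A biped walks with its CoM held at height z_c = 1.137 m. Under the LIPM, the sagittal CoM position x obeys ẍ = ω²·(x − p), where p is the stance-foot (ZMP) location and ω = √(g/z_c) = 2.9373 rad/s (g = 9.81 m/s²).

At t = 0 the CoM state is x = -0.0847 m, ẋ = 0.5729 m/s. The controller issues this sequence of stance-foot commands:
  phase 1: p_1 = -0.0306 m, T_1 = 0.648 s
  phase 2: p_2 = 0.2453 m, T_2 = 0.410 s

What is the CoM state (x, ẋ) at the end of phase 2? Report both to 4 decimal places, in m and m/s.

x = 1.3147, ẋ = 3.4170

phase 1: p=-0.0306, T=0.648, ωT=1.903370, cosh=3.428766, sinh=3.279701; start (x,ẋ)=(-0.084700, 0.572900) → end (x,ẋ)=(0.423587, 1.443170)
phase 2: p=0.2453, T=0.410, ωT=1.204293, cosh=1.817152, sinh=1.517248; start (x,ẋ)=(0.423587, 1.443170) → end (x,ẋ)=(1.314736, 3.417014)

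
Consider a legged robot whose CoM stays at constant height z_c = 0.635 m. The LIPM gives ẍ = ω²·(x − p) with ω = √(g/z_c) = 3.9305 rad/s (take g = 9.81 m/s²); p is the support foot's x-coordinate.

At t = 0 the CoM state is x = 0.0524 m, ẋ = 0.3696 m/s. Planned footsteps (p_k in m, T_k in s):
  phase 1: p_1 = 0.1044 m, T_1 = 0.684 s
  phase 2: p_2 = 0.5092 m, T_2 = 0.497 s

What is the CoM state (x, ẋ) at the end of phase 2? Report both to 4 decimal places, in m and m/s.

x = 1.2326, ẋ = 3.0746

phase 1: p=0.1044, T=0.684, ωT=2.688462, cosh=7.388511, sinh=7.320525; start (x,ẋ)=(0.052400, 0.369600) → end (x,ẋ)=(0.408575, 1.234581)
phase 2: p=0.5092, T=0.497, ωT=1.953458, cosh=3.597411, sinh=3.455628; start (x,ẋ)=(0.408575, 1.234581) → end (x,ẋ)=(1.232631, 3.074564)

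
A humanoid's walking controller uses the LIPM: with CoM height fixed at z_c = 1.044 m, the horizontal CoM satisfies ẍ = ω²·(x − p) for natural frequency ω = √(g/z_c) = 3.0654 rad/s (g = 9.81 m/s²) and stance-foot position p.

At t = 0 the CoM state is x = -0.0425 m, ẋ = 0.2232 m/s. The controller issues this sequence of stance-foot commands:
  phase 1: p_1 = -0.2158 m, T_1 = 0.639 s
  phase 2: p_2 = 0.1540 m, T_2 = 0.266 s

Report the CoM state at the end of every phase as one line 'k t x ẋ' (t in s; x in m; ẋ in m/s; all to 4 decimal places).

1 0.6390 0.6638 2.6530
2 0.9050 1.6295 5.0053

phase 1: p=-0.2158, T=0.639, ωT=1.958791, cosh=3.615888, sinh=3.474859; start (x,ẋ)=(-0.042500, 0.223200) → end (x,ẋ)=(0.663847, 2.653029)
phase 2: p=0.1540, T=0.266, ωT=0.815396, cosh=1.351268, sinh=0.908804; start (x,ẋ)=(0.663847, 2.653029) → end (x,ẋ)=(1.629487, 5.005308)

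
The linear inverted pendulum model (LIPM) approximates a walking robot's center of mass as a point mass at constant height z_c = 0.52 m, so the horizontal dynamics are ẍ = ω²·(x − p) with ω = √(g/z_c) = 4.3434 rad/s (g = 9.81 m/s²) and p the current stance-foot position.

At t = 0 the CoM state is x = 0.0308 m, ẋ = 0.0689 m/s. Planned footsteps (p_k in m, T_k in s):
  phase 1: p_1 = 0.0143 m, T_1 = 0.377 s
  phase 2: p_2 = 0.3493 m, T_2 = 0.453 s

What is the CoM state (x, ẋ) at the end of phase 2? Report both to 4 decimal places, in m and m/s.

x = -0.2771, ẋ = -2.5172

phase 1: p=0.0143, T=0.377, ωT=1.637462, cosh=2.668287, sinh=2.473814; start (x,ẋ)=(0.030800, 0.068900) → end (x,ẋ)=(0.097569, 0.361134)
phase 2: p=0.3493, T=0.453, ωT=1.967560, cosh=3.646500, sinh=3.506703; start (x,ẋ)=(0.097569, 0.361134) → end (x,ẋ)=(-0.277070, -2.517241)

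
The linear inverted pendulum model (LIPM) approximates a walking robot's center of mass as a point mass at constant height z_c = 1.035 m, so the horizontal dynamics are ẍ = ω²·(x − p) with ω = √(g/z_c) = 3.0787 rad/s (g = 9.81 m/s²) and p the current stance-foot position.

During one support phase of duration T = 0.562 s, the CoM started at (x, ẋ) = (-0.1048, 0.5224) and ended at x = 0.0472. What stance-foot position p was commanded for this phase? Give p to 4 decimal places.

p = 0.0584

ωT = 3.0787·0.562 = 1.730229; cosh(ωT) = 2.909596, sinh(ωT) = 2.732352
x(T) = p + (x₀−p)·cosh(ωT) + (ẋ₀/ω)·sinh(ωT) ⇒ p·(1 − cosh) = x(T) − x₀·cosh − (ẋ₀/ω)·sinh
numerator   = 0.0472 − (-0.1048)·2.909596 − (0.5224/3.0787)·2.732352 = -0.111505
denominator = 1 − 2.909596 = -1.909596
p = -0.111505 / -1.909596 = 0.0584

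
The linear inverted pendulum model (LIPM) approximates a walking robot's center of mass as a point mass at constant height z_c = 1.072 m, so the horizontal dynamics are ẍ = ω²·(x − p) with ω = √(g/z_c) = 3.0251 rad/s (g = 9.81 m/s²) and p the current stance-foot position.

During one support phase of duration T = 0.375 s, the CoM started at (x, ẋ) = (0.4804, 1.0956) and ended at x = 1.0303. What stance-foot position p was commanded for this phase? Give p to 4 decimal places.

p = 0.4174

ωT = 3.0251·0.375 = 1.134413; cosh(ωT) = 1.715479, sinh(ωT) = 1.393868
x(T) = p + (x₀−p)·cosh(ωT) + (ẋ₀/ω)·sinh(ωT) ⇒ p·(1 − cosh) = x(T) − x₀·cosh − (ẋ₀/ω)·sinh
numerator   = 1.0303 − (0.4804)·1.715479 − (1.0956/3.0251)·1.393868 = -0.298633
denominator = 1 − 1.715479 = -0.715479
p = -0.298633 / -0.715479 = 0.4174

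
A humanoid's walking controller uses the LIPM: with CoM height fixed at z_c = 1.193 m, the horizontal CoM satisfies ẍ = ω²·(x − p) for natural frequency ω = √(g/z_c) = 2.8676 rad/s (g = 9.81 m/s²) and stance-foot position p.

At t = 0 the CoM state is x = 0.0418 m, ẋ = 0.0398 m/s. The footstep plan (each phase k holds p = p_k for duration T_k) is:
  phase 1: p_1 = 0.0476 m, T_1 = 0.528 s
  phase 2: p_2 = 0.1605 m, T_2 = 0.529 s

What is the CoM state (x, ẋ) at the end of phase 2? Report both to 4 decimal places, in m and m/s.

x = -0.0260, ẋ = -0.4610

phase 1: p=0.0476, T=0.528, ωT=1.514093, cosh=2.382652, sinh=2.162644; start (x,ẋ)=(0.041800, 0.039800) → end (x,ẋ)=(0.063796, 0.058860)
phase 2: p=0.1605, T=0.529, ωT=1.516960, cosh=2.388863, sinh=2.169485; start (x,ẋ)=(0.063796, 0.058860) → end (x,ẋ)=(-0.025981, -0.461005)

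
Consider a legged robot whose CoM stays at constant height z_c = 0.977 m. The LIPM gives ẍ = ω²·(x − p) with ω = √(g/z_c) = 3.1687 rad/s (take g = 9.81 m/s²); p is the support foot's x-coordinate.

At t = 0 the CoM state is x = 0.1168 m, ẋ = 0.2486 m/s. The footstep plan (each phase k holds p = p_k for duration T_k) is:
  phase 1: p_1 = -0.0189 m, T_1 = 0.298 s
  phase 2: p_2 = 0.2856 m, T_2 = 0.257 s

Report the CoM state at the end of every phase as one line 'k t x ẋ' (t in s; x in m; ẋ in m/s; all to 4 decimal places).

phase 1: p=-0.0189, T=0.298, ωT=0.944273, cosh=1.479952, sinh=1.090990; start (x,ẋ)=(0.116800, 0.248600) → end (x,ẋ)=(0.267523, 0.837034)
phase 2: p=0.2856, T=0.257, ωT=0.814356, cosh=1.350323, sinh=0.907398; start (x,ẋ)=(0.267523, 0.837034) → end (x,ẋ)=(0.500886, 1.078290)

1 0.2980 0.2675 0.8370
2 0.5550 0.5009 1.0783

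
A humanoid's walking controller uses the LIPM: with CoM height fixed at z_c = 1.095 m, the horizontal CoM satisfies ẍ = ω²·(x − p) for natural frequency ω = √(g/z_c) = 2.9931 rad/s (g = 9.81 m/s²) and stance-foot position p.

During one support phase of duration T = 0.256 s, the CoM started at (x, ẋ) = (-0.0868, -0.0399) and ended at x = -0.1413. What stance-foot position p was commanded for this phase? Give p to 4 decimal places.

p = 0.0535

ωT = 2.9931·0.256 = 0.766234; cosh(ωT) = 1.308204, sinh(ωT) = 0.843443
x(T) = p + (x₀−p)·cosh(ωT) + (ẋ₀/ω)·sinh(ωT) ⇒ p·(1 − cosh) = x(T) − x₀·cosh − (ẋ₀/ω)·sinh
numerator   = -0.1413 − (-0.0868)·1.308204 − (-0.0399/2.9931)·0.843443 = -0.016504
denominator = 1 − 1.308204 = -0.308204
p = -0.016504 / -0.308204 = 0.0535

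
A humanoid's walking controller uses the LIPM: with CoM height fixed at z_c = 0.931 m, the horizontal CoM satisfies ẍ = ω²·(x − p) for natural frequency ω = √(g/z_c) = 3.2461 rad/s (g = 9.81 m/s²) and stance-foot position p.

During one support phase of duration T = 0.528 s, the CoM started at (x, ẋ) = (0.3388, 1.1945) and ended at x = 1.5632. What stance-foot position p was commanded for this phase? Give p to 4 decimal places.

p = 0.2122

ωT = 3.2461·0.528 = 1.713941; cosh(ωT) = 2.865474, sinh(ωT) = 2.685319
x(T) = p + (x₀−p)·cosh(ωT) + (ẋ₀/ω)·sinh(ωT) ⇒ p·(1 − cosh) = x(T) − x₀·cosh − (ẋ₀/ω)·sinh
numerator   = 1.5632 − (0.3388)·2.865474 − (1.1945/3.2461)·2.685319 = -0.395766
denominator = 1 − 2.865474 = -1.865474
p = -0.395766 / -1.865474 = 0.2122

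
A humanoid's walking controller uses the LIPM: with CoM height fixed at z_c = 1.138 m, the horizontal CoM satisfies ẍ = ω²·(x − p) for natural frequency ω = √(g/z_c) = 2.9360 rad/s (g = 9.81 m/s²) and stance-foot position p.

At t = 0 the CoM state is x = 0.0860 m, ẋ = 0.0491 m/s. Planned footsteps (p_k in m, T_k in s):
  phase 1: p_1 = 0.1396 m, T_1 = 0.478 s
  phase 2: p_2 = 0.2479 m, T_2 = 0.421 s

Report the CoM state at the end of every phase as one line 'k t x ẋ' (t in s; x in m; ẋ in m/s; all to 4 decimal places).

1 0.4780 0.0559 -0.1949
2 0.8990 -0.2150 -1.2519

phase 1: p=0.1396, T=0.478, ωT=1.403408, cosh=2.157401, sinh=1.911643; start (x,ẋ)=(0.086000, 0.049100) → end (x,ẋ)=(0.055933, -0.194906)
phase 2: p=0.2479, T=0.421, ωT=1.236056, cosh=1.866270, sinh=1.575742; start (x,ẋ)=(0.055933, -0.194906) → end (x,ẋ)=(-0.214968, -1.251861)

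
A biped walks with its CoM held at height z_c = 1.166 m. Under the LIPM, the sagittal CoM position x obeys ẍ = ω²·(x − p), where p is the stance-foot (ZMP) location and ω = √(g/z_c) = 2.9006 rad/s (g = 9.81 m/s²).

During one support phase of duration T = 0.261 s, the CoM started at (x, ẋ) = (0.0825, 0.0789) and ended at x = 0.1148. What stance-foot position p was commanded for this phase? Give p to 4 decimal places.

p = 0.0503

ωT = 2.9006·0.261 = 0.757057; cosh(ωT) = 1.300518, sinh(ωT) = 0.831473
x(T) = p + (x₀−p)·cosh(ωT) + (ẋ₀/ω)·sinh(ωT) ⇒ p·(1 − cosh) = x(T) − x₀·cosh − (ẋ₀/ω)·sinh
numerator   = 0.1148 − (0.0825)·1.300518 − (0.0789/2.9006)·0.831473 = -0.015110
denominator = 1 − 1.300518 = -0.300518
p = -0.015110 / -0.300518 = 0.0503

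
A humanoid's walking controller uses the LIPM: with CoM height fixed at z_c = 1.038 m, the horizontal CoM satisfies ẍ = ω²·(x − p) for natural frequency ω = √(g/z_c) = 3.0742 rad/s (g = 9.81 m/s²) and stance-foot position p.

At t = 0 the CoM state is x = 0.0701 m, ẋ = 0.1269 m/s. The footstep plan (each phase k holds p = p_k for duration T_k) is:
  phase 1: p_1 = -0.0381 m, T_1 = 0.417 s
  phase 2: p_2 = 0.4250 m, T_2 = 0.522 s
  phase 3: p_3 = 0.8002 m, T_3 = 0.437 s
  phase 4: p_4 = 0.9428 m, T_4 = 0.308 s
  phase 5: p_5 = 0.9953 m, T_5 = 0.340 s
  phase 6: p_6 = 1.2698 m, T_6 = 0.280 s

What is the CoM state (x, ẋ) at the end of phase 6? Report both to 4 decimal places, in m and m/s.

phase 1: p=-0.0381, T=0.417, ωT=1.281941, cosh=1.940564, sinh=1.663065; start (x,ẋ)=(0.070100, 0.126900) → end (x,ẋ)=(0.240519, 0.799440)
phase 2: p=0.4250, T=0.522, ωT=1.604732, cosh=2.588736, sinh=2.387792; start (x,ẋ)=(0.240519, 0.799440) → end (x,ẋ)=(0.568368, 0.715345)
phase 3: p=0.8002, T=0.437, ωT=1.343425, cosh=2.046549, sinh=1.785599; start (x,ẋ)=(0.568368, 0.715345) → end (x,ẋ)=(0.741241, 0.191397)
phase 4: p=0.9428, T=0.308, ωT=0.946854, cosh=1.482773, sinh=1.094813; start (x,ẋ)=(0.741241, 0.191397) → end (x,ẋ)=(0.712096, -0.394584)
phase 5: p=0.9953, T=0.340, ωT=1.045228, cosh=1.597829, sinh=1.246218; start (x,ẋ)=(0.712096, -0.394584) → end (x,ẋ)=(0.382832, -1.715468)
phase 6: p=1.2698, T=0.280, ωT=0.860776, cosh=1.393915, sinh=0.971081; start (x,ẋ)=(0.382832, -1.715468) → end (x,ẋ)=(-0.508441, -5.039078)

x = -0.5084, ẋ = -5.0391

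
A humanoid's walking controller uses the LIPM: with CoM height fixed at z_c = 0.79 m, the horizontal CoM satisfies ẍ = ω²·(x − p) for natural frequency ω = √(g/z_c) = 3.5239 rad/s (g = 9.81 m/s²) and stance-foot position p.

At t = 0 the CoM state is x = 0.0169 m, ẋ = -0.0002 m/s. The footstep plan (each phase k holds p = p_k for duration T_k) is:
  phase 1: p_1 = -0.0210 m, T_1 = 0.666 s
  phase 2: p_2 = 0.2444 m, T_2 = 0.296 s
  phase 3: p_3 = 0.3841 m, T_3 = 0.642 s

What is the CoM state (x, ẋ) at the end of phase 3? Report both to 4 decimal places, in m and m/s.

phase 1: p=-0.0210, T=0.666, ωT=2.346917, cosh=5.274480, sinh=5.178817; start (x,ẋ)=(0.016900, -0.000200) → end (x,ẋ)=(0.178609, 0.690606)
phase 2: p=0.2444, T=0.296, ωT=1.043074, cosh=1.595149, sinh=1.242779; start (x,ẋ)=(0.178609, 0.690606) → end (x,ẋ)=(0.383011, 0.813492)
phase 3: p=0.3841, T=0.642, ωT=2.262344, cosh=4.854841, sinh=4.750735; start (x,ẋ)=(0.383011, 0.813492) → end (x,ẋ)=(1.475518, 3.931136)

x = 1.4755, ẋ = 3.9311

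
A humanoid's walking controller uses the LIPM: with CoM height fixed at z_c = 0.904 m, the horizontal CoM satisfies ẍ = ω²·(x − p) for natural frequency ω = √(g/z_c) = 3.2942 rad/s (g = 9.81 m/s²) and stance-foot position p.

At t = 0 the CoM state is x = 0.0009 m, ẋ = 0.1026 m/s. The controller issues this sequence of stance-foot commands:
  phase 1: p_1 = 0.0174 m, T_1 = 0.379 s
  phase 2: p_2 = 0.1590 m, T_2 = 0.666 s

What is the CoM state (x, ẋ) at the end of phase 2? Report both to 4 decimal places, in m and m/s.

x = -0.2558, ẋ = -1.3095

phase 1: p=0.0174, T=0.379, ωT=1.248502, cosh=1.886026, sinh=1.599092; start (x,ẋ)=(0.000900, 0.102600) → end (x,ẋ)=(0.036085, 0.106589)
phase 2: p=0.1590, T=0.666, ωT=2.193937, cosh=4.540970, sinh=4.429493; start (x,ẋ)=(0.036085, 0.106589) → end (x,ẋ)=(-0.255829, -1.309510)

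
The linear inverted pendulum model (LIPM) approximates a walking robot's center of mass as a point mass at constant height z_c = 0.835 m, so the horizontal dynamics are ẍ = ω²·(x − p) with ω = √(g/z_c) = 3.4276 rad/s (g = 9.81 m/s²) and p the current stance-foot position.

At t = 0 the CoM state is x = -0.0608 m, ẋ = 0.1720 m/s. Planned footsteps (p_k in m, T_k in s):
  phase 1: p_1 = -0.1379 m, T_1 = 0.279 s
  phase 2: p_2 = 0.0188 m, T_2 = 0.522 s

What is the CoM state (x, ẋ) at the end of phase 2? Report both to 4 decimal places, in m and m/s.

x = 0.5287, ẋ = 1.8316

phase 1: p=-0.1379, T=0.279, ωT=0.956300, cosh=1.493182, sinh=1.108870; start (x,ẋ)=(-0.060800, 0.172000) → end (x,ẋ)=(0.032868, 0.549866)
phase 2: p=0.0188, T=0.522, ωT=1.789207, cosh=3.075899, sinh=2.908807; start (x,ẋ)=(0.032868, 0.549866) → end (x,ẋ)=(0.528713, 1.831598)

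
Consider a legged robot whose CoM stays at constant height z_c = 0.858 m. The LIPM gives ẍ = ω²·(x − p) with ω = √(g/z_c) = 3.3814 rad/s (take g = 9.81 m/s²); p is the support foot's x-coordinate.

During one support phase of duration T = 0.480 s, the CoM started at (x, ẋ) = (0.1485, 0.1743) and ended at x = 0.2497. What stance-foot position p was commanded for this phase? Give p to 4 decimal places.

ωT = 3.3814·0.480 = 1.623072; cosh(ωT) = 2.632964, sinh(ωT) = 2.435673
x(T) = p + (x₀−p)·cosh(ωT) + (ẋ₀/ω)·sinh(ωT) ⇒ p·(1 − cosh) = x(T) − x₀·cosh − (ẋ₀/ω)·sinh
numerator   = 0.2497 − (0.1485)·2.632964 − (0.1743/3.3814)·2.435673 = -0.266846
denominator = 1 − 2.632964 = -1.632964
p = -0.266846 / -1.632964 = 0.1634

p = 0.1634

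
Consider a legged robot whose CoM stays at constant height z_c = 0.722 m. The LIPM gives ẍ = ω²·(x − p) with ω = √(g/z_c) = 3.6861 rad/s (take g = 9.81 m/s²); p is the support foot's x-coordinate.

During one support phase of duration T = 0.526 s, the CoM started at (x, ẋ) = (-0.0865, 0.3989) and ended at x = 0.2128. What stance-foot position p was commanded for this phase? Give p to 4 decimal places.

p = -0.0594

ωT = 3.6861·0.526 = 1.938889; cosh(ωT) = 3.547443, sinh(ωT) = 3.403579
x(T) = p + (x₀−p)·cosh(ωT) + (ẋ₀/ω)·sinh(ωT) ⇒ p·(1 − cosh) = x(T) − x₀·cosh − (ẋ₀/ω)·sinh
numerator   = 0.2128 − (-0.0865)·3.547443 − (0.3989/3.6861)·3.403579 = 0.151327
denominator = 1 − 3.547443 = -2.547443
p = 0.151327 / -2.547443 = -0.0594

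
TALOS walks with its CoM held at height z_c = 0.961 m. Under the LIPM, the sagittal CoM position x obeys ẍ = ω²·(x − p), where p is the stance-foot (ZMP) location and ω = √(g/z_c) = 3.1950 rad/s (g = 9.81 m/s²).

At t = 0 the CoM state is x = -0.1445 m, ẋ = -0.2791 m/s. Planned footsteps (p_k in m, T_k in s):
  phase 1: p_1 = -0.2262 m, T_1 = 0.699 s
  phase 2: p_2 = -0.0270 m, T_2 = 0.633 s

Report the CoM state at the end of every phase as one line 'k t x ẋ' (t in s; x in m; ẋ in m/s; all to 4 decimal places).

1 0.6990 -0.2435 -0.1132
2 1.3320 -0.9910 -3.0034

phase 1: p=-0.2262, T=0.699, ωT=2.233305, cosh=4.718913, sinh=4.611740; start (x,ẋ)=(-0.144500, -0.279100) → end (x,ẋ)=(-0.243524, -0.113239)
phase 2: p=-0.0270, T=0.633, ωT=2.022435, cosh=3.844518, sinh=3.712185; start (x,ẋ)=(-0.243524, -0.113239) → end (x,ẋ)=(-0.991002, -3.003424)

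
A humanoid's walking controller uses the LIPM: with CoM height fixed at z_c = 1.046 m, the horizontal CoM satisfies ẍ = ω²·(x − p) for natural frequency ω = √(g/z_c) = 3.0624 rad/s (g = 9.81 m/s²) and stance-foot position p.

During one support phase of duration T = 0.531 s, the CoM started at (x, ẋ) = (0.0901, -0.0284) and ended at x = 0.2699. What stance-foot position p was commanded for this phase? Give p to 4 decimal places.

ωT = 3.0624·0.531 = 1.626134; cosh(ωT) = 2.640436, sinh(ωT) = 2.443747
x(T) = p + (x₀−p)·cosh(ωT) + (ẋ₀/ω)·sinh(ωT) ⇒ p·(1 − cosh) = x(T) − x₀·cosh − (ẋ₀/ω)·sinh
numerator   = 0.2699 − (0.0901)·2.640436 − (-0.0284/3.0624)·2.443747 = 0.054659
denominator = 1 − 2.640436 = -1.640436
p = 0.054659 / -1.640436 = -0.0333

p = -0.0333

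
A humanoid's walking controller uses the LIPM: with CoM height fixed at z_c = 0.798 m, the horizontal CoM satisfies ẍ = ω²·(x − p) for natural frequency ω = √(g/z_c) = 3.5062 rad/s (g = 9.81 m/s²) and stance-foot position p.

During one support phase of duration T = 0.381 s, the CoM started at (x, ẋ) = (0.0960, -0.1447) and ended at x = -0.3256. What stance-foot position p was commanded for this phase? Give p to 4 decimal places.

p = 0.4334

ωT = 3.5062·0.381 = 1.335862; cosh(ωT) = 2.033103, sinh(ωT) = 1.770171
x(T) = p + (x₀−p)·cosh(ωT) + (ẋ₀/ω)·sinh(ωT) ⇒ p·(1 − cosh) = x(T) − x₀·cosh − (ẋ₀/ω)·sinh
numerator   = -0.3256 − (0.0960)·2.033103 − (-0.1447/3.5062)·1.770171 = -0.447723
denominator = 1 − 2.033103 = -1.033103
p = -0.447723 / -1.033103 = 0.4334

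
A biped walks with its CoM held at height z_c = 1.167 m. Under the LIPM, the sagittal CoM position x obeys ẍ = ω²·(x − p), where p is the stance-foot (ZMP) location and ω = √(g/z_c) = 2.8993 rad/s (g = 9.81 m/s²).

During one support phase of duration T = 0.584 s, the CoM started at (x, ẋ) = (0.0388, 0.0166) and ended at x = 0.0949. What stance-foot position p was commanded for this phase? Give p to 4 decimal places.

p = 0.0161

ωT = 2.8993·0.584 = 1.693191; cosh(ωT) = 2.810367, sinh(ωT) = 2.626436
x(T) = p + (x₀−p)·cosh(ωT) + (ẋ₀/ω)·sinh(ωT) ⇒ p·(1 − cosh) = x(T) − x₀·cosh − (ẋ₀/ω)·sinh
numerator   = 0.0949 − (0.0388)·2.810367 − (0.0166/2.8993)·2.626436 = -0.029180
denominator = 1 − 2.810367 = -1.810367
p = -0.029180 / -1.810367 = 0.0161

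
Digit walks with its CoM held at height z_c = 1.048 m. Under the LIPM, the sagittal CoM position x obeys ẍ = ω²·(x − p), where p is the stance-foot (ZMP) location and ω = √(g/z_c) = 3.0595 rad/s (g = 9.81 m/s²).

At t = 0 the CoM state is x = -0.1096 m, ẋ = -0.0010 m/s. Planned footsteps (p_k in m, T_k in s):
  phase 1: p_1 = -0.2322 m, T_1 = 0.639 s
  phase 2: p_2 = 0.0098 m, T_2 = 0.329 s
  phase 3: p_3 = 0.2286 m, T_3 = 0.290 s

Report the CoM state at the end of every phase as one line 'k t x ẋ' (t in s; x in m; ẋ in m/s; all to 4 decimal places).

1 0.6390 0.2084 1.2947
2 0.9680 0.8194 2.7280
3 1.2580 1.9667 5.6967

phase 1: p=-0.2322, T=0.639, ωT=1.955021, cosh=3.602813, sinh=3.461251; start (x,ẋ)=(-0.109600, -0.001000) → end (x,ẋ)=(0.208374, 1.294694)
phase 2: p=0.0098, T=0.329, ωT=1.006576, cosh=1.550842, sinh=1.185373; start (x,ẋ)=(0.208374, 1.294694) → end (x,ẋ)=(0.819373, 2.728022)
phase 3: p=0.2286, T=0.290, ωT=0.887255, cosh=1.420119, sinh=1.008335; start (x,ẋ)=(0.819373, 2.728022) → end (x,ẋ)=(1.966656, 5.696651)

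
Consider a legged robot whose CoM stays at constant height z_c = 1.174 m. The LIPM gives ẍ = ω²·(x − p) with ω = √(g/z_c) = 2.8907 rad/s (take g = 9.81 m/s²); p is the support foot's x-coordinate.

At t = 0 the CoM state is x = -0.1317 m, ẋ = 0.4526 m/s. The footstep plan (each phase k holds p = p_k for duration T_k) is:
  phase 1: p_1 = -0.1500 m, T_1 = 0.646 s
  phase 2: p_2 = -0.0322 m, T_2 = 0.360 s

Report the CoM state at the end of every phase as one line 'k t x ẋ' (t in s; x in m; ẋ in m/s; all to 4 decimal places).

1 0.6460 0.4051 1.6665
2 1.0060 1.3784 4.2196

phase 1: p=-0.1500, T=0.646, ωT=1.867392, cosh=3.312962, sinh=3.158436; start (x,ẋ)=(-0.131700, 0.452600) → end (x,ẋ)=(0.405147, 1.666527)
phase 2: p=-0.0322, T=0.360, ωT=1.040652, cosh=1.592143, sinh=1.238919; start (x,ẋ)=(0.405147, 1.666527) → end (x,ẋ)=(1.378372, 4.219640)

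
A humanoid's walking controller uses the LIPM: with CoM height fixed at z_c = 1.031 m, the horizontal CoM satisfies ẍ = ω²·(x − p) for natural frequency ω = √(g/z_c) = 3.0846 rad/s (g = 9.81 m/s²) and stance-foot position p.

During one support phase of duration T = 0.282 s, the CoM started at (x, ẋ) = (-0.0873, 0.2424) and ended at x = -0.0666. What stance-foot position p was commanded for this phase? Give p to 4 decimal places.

p = 0.0532

ωT = 3.0846·0.282 = 0.869857; cosh(ωT) = 1.402791, sinh(ωT) = 0.983779
x(T) = p + (x₀−p)·cosh(ωT) + (ẋ₀/ω)·sinh(ωT) ⇒ p·(1 − cosh) = x(T) − x₀·cosh − (ẋ₀/ω)·sinh
numerator   = -0.0666 − (-0.0873)·1.402791 − (0.2424/3.0846)·0.983779 = -0.021446
denominator = 1 − 1.402791 = -0.402791
p = -0.021446 / -0.402791 = 0.0532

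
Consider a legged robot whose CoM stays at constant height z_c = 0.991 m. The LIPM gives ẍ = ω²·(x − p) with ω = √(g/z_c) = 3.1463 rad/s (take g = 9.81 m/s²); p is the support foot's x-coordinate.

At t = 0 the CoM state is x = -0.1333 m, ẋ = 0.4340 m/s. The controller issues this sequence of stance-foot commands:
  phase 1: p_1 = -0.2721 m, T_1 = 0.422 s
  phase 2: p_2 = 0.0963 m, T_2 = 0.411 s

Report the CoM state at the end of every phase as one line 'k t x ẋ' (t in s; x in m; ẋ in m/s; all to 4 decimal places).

1 0.4220 0.2500 1.6420
2 0.8330 1.2768 4.0320

phase 1: p=-0.2721, T=0.422, ωT=1.327739, cosh=2.018789, sinh=1.753713; start (x,ẋ)=(-0.133300, 0.434000) → end (x,ẋ)=(0.250015, 1.642012)
phase 2: p=0.0963, T=0.411, ωT=1.293129, cosh=1.959292, sinh=1.684881; start (x,ẋ)=(0.250015, 1.642012) → end (x,ẋ)=(1.276789, 4.032045)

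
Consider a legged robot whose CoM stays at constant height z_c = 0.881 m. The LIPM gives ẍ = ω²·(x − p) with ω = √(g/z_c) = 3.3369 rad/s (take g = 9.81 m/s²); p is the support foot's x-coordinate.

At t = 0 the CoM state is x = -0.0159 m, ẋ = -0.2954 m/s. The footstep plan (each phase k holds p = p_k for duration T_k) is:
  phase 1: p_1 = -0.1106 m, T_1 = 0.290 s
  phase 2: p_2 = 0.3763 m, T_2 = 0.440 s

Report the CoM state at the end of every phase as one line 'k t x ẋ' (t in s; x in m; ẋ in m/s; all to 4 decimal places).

1 0.2900 -0.0677 -0.0890
2 0.7300 -0.6934 -3.2489

phase 1: p=-0.1106, T=0.290, ωT=0.967701, cosh=1.505921, sinh=1.125966; start (x,ẋ)=(-0.015900, -0.295400) → end (x,ẋ)=(-0.067666, -0.089039)
phase 2: p=0.3763, T=0.440, ωT=1.468236, cosh=2.285951, sinh=2.055619; start (x,ẋ)=(-0.067666, -0.089039) → end (x,ẋ)=(-0.693434, -3.248875)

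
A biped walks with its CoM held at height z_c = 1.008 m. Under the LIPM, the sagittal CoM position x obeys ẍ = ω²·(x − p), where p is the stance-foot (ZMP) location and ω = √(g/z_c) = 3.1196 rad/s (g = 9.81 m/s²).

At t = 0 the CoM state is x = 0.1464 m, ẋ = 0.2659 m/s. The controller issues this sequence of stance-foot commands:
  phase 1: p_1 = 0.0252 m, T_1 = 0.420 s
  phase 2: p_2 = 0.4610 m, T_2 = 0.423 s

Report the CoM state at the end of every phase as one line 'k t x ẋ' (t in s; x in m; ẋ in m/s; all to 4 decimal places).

phase 1: p=0.0252, T=0.420, ωT=1.310232, cosh=1.988396, sinh=1.718638; start (x,ẋ)=(0.146400, 0.265900) → end (x,ẋ)=(0.412682, 1.178524)
phase 2: p=0.4610, T=0.423, ωT=1.319591, cosh=2.004567, sinh=1.737323; start (x,ẋ)=(0.412682, 1.178524) → end (x,ẋ)=(1.020470, 2.100559)

1 0.4200 0.4127 1.1785
2 0.8430 1.0205 2.1006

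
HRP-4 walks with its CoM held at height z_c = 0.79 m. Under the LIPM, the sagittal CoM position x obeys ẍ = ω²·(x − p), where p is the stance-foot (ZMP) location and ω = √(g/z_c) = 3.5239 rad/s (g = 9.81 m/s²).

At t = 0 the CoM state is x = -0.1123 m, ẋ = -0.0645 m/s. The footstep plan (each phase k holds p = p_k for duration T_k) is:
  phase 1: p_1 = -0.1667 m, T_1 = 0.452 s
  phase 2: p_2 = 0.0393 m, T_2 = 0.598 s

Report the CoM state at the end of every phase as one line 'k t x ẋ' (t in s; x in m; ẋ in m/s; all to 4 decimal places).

phase 1: p=-0.1667, T=0.452, ωT=1.592803, cosh=2.560434, sinh=2.357079; start (x,ẋ)=(-0.112300, -0.064500) → end (x,ẋ)=(-0.070555, 0.286704)
phase 2: p=0.0393, T=0.598, ωT=2.107292, cosh=4.173752, sinh=4.052185; start (x,ẋ)=(-0.070555, 0.286704) → end (x,ẋ)=(-0.089523, -0.372047)

1 0.4520 -0.0706 0.2867
2 1.0500 -0.0895 -0.3720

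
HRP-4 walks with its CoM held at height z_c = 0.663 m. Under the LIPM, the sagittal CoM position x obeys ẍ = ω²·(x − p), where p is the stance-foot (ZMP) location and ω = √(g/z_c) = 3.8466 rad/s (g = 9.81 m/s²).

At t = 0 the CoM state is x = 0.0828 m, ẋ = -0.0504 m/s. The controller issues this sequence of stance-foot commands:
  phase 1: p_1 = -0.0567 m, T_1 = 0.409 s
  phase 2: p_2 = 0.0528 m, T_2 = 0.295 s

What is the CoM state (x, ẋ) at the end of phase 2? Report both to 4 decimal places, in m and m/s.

phase 1: p=-0.0567, T=0.409, ωT=1.573259, cosh=2.514854, sinh=2.307486; start (x,ẋ)=(0.082800, -0.050400) → end (x,ẋ)=(0.263888, 1.111450)
phase 2: p=0.0528, T=0.295, ωT=1.134747, cosh=1.715945, sinh=1.394442; start (x,ẋ)=(0.263888, 1.111450) → end (x,ẋ)=(0.817931, 3.039435)

x = 0.8179, ẋ = 3.0394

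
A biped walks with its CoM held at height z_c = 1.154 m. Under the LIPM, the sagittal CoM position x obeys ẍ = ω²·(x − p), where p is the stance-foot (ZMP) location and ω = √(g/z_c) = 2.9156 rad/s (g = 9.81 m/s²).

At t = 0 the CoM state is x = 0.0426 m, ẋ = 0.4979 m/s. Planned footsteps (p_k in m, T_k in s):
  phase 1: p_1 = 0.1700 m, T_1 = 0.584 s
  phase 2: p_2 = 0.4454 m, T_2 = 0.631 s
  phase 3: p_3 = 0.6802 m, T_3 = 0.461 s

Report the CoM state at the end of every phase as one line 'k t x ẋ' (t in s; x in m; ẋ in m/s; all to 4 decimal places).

1 0.5840 0.2619 0.4262
2 1.2150 0.3017 -0.2663
3 1.6760 -0.2582 -2.5176

phase 1: p=0.1700, T=0.584, ωT=1.702710, cosh=2.835497, sinh=2.653308; start (x,ẋ)=(0.042600, 0.497900) → end (x,ẋ)=(0.261866, 0.426229)
phase 2: p=0.4454, T=0.631, ωT=1.839744, cosh=3.226891, sinh=3.068033; start (x,ẋ)=(0.261866, 0.426229) → end (x,ẋ)=(0.301669, -0.266346)
phase 3: p=0.6802, T=0.461, ωT=1.344092, cosh=2.047739, sinh=1.786963; start (x,ẋ)=(0.301669, -0.266346) → end (x,ẋ)=(-0.258176, -2.517582)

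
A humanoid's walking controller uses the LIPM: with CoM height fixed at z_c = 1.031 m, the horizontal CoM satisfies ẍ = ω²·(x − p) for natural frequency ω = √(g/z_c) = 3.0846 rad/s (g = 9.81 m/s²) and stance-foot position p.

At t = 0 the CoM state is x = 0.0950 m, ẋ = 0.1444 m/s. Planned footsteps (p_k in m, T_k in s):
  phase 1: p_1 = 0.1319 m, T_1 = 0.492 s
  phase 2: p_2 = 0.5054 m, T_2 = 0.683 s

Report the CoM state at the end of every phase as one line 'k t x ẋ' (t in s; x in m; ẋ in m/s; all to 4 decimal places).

phase 1: p=0.1319, T=0.492, ωT=1.517623, cosh=2.390302, sinh=2.171069; start (x,ẋ)=(0.095000, 0.144400) → end (x,ẋ)=(0.145333, 0.098045)
phase 2: p=0.5054, T=0.683, ωT=2.106782, cosh=4.171684, sinh=4.050055; start (x,ẋ)=(0.145333, 0.098045) → end (x,ẋ)=(-0.867956, -4.089239)

1 0.4920 0.1453 0.0980
2 1.1750 -0.8680 -4.0892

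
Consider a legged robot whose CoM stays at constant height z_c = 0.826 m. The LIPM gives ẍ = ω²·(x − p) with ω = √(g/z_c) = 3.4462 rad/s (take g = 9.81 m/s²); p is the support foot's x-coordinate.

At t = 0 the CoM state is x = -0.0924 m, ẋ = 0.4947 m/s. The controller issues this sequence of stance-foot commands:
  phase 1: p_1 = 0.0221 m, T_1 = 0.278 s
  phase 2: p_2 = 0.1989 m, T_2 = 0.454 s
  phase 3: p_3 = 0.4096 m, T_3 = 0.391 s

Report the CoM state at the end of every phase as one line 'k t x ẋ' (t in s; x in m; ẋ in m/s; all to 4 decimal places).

1 0.2780 0.0105 0.3011
2 0.7320 -0.0716 -0.7332
3 1.1230 -0.9603 -4.4805

phase 1: p=0.0221, T=0.278, ωT=0.958044, cosh=1.495117, sinh=1.111475; start (x,ẋ)=(-0.092400, 0.494700) → end (x,ẋ)=(0.010461, 0.301058)
phase 2: p=0.1989, T=0.454, ωT=1.564575, cosh=2.494909, sinh=2.285732; start (x,ẋ)=(0.010461, 0.301058) → end (x,ẋ)=(-0.071559, -0.733242)
phase 3: p=0.4096, T=0.391, ωT=1.347464, cosh=2.053777, sinh=1.793879; start (x,ẋ)=(-0.071559, -0.733242) → end (x,ẋ)=(-0.960274, -4.480473)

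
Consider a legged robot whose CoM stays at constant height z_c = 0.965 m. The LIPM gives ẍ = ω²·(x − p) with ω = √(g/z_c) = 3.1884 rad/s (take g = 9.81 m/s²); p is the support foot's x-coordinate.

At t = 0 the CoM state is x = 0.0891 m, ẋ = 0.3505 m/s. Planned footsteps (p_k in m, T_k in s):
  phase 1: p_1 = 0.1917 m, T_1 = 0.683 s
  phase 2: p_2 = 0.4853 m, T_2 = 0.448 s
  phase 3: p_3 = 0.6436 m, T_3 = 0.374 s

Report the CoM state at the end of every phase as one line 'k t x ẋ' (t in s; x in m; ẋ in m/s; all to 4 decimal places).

1 0.6830 0.2120 0.1415
2 1.1310 -0.0303 -1.4011
3 1.5050 -1.2263 -5.7350

phase 1: p=0.1917, T=0.683, ωT=2.177677, cosh=4.469543, sinh=4.356239; start (x,ẋ)=(0.089100, 0.350500) → end (x,ẋ)=(0.212005, 0.141519)
phase 2: p=0.4853, T=0.448, ωT=1.428403, cosh=2.205862, sinh=1.966170; start (x,ẋ)=(0.212005, 0.141519) → end (x,ẋ)=(-0.030281, -1.401097)
phase 3: p=0.6436, T=0.374, ωT=1.192462, cosh=1.799328, sinh=1.495855; start (x,ẋ)=(-0.030281, -1.401097) → end (x,ẋ)=(-1.226265, -5.735030)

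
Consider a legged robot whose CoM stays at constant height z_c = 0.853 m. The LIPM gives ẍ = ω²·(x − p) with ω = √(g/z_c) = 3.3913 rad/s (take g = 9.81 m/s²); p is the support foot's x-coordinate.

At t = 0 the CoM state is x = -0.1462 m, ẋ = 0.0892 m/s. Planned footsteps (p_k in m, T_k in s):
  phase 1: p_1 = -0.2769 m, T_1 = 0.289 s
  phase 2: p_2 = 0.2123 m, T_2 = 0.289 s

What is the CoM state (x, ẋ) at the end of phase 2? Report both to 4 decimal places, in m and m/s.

x = 0.0335, ẋ = -0.0337

phase 1: p=-0.2769, T=0.289, ωT=0.980086, cosh=1.519982, sinh=1.144703; start (x,ẋ)=(-0.146200, 0.089200) → end (x,ẋ)=(-0.048130, 0.642964)
phase 2: p=0.2123, T=0.289, ωT=0.980086, cosh=1.519982, sinh=1.144703; start (x,ẋ)=(-0.048130, 0.642964) → end (x,ẋ)=(0.033478, -0.033703)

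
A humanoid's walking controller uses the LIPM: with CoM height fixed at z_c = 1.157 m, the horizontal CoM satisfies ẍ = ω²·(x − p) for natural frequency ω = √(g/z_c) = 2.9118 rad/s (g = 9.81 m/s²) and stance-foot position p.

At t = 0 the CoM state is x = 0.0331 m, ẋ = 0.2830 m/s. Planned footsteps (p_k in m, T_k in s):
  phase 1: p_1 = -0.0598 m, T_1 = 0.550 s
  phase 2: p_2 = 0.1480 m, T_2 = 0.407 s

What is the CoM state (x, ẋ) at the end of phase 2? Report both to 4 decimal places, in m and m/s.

x = 1.3184, ẋ = 3.5938

phase 1: p=-0.0598, T=0.550, ωT=1.601490, cosh=2.581007, sinh=2.379411; start (x,ẋ)=(0.033100, 0.283000) → end (x,ẋ)=(0.411232, 1.374070)
phase 2: p=0.1480, T=0.407, ωT=1.185103, cosh=1.788369, sinh=1.482654; start (x,ẋ)=(0.411232, 1.374070) → end (x,ẋ)=(1.318417, 3.593768)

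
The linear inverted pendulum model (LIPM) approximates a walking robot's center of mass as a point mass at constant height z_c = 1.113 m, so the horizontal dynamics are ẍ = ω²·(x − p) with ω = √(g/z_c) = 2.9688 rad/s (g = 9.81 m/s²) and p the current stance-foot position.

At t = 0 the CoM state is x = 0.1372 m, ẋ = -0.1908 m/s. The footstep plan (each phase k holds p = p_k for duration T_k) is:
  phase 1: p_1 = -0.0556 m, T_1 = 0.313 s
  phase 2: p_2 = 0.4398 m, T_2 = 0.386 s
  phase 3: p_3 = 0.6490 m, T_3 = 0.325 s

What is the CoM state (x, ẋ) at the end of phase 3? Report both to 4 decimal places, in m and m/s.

x = -0.3904, ẋ = -2.7075

phase 1: p=-0.0556, T=0.313, ωT=0.929234, cosh=1.463713, sinh=1.068857; start (x,ẋ)=(0.137200, -0.190800) → end (x,ẋ)=(0.157910, 0.332521)
phase 2: p=0.4398, T=0.386, ωT=1.145957, cosh=1.731685, sinh=1.413765; start (x,ẋ)=(0.157910, 0.332521) → end (x,ẋ)=(0.110005, -0.607323)
phase 3: p=0.6490, T=0.325, ωT=0.964860, cosh=1.502728, sinh=1.121692; start (x,ẋ)=(0.110005, -0.607323) → end (x,ẋ)=(-0.390427, -2.707539)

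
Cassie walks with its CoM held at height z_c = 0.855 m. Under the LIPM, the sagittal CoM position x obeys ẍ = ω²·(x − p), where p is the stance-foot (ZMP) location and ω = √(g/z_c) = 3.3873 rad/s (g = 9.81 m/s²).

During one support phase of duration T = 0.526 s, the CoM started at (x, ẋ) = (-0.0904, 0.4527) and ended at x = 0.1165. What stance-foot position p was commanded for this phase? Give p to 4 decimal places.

p = -0.0034

ωT = 3.3873·0.526 = 1.781720; cosh(ωT) = 3.054206, sinh(ωT) = 2.885857
x(T) = p + (x₀−p)·cosh(ωT) + (ẋ₀/ω)·sinh(ωT) ⇒ p·(1 − cosh) = x(T) − x₀·cosh − (ẋ₀/ω)·sinh
numerator   = 0.1165 − (-0.0904)·3.054206 − (0.4527/3.3873)·2.885857 = 0.006916
denominator = 1 − 3.054206 = -2.054206
p = 0.006916 / -2.054206 = -0.0034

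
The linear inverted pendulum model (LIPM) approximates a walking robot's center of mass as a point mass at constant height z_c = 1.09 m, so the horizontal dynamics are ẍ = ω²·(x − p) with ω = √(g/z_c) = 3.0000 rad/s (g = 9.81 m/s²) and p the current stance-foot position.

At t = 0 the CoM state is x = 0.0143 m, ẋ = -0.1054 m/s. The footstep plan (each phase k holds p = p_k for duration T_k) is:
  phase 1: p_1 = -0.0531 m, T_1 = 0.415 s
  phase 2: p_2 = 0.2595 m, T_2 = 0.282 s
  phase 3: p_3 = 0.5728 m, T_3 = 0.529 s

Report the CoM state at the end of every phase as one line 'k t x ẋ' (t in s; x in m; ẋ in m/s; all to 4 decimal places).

1 0.4150 0.0177 0.1238
2 0.6970 -0.0349 -0.5188
3 1.2260 -1.3799 -5.5914

phase 1: p=-0.0531, T=0.415, ωT=1.245000, cosh=1.880438, sinh=1.592497; start (x,ẋ)=(0.014300, -0.105400) → end (x,ẋ)=(0.017692, 0.123805)
phase 2: p=0.2595, T=0.282, ωT=0.846000, cosh=1.379717, sinh=0.950589; start (x,ẋ)=(0.017692, 0.123805) → end (x,ẋ)=(-0.034898, -0.518765)
phase 3: p=0.5728, T=0.529, ωT=1.587000, cosh=2.546799, sinh=2.342261; start (x,ẋ)=(-0.034898, -0.518765) → end (x,ẋ)=(-1.379912, -5.591352)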